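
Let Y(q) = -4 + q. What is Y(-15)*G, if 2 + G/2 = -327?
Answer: 12502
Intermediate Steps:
G = -658 (G = -4 + 2*(-327) = -4 - 654 = -658)
Y(-15)*G = (-4 - 15)*(-658) = -19*(-658) = 12502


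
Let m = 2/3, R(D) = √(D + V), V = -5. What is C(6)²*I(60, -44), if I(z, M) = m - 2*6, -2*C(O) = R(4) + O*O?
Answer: -22015/6 - 204*I ≈ -3669.2 - 204.0*I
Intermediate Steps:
R(D) = √(-5 + D) (R(D) = √(D - 5) = √(-5 + D))
m = ⅔ (m = 2*(⅓) = ⅔ ≈ 0.66667)
C(O) = -I/2 - O²/2 (C(O) = -(√(-5 + 4) + O*O)/2 = -(√(-1) + O²)/2 = -(I + O²)/2 = -I/2 - O²/2)
I(z, M) = -34/3 (I(z, M) = ⅔ - 2*6 = ⅔ - 12 = -34/3)
C(6)²*I(60, -44) = (-I/2 - ½*6²)²*(-34/3) = (-I/2 - ½*36)²*(-34/3) = (-I/2 - 18)²*(-34/3) = (-18 - I/2)²*(-34/3) = -34*(-18 - I/2)²/3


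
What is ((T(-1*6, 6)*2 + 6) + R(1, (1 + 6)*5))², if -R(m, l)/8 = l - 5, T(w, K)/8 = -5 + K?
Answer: 47524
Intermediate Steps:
T(w, K) = -40 + 8*K (T(w, K) = 8*(-5 + K) = -40 + 8*K)
R(m, l) = 40 - 8*l (R(m, l) = -8*(l - 5) = -8*(-5 + l) = 40 - 8*l)
((T(-1*6, 6)*2 + 6) + R(1, (1 + 6)*5))² = (((-40 + 8*6)*2 + 6) + (40 - 8*(1 + 6)*5))² = (((-40 + 48)*2 + 6) + (40 - 56*5))² = ((8*2 + 6) + (40 - 8*35))² = ((16 + 6) + (40 - 280))² = (22 - 240)² = (-218)² = 47524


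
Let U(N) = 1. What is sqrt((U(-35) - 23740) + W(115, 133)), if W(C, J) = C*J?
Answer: 2*I*sqrt(2111) ≈ 91.891*I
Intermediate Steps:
sqrt((U(-35) - 23740) + W(115, 133)) = sqrt((1 - 23740) + 115*133) = sqrt(-23739 + 15295) = sqrt(-8444) = 2*I*sqrt(2111)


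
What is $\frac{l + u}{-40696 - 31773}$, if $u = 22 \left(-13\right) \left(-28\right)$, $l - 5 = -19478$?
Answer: $\frac{11465}{72469} \approx 0.15821$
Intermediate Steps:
$l = -19473$ ($l = 5 - 19478 = -19473$)
$u = 8008$ ($u = \left(-286\right) \left(-28\right) = 8008$)
$\frac{l + u}{-40696 - 31773} = \frac{-19473 + 8008}{-40696 - 31773} = - \frac{11465}{-72469} = \left(-11465\right) \left(- \frac{1}{72469}\right) = \frac{11465}{72469}$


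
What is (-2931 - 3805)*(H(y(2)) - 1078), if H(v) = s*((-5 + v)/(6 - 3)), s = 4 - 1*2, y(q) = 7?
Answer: 21757280/3 ≈ 7.2524e+6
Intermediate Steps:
s = 2 (s = 4 - 2 = 2)
H(v) = -10/3 + 2*v/3 (H(v) = 2*((-5 + v)/(6 - 3)) = 2*((-5 + v)/3) = 2*((-5 + v)*(⅓)) = 2*(-5/3 + v/3) = -10/3 + 2*v/3)
(-2931 - 3805)*(H(y(2)) - 1078) = (-2931 - 3805)*((-10/3 + (⅔)*7) - 1078) = -6736*((-10/3 + 14/3) - 1078) = -6736*(4/3 - 1078) = -6736*(-3230/3) = 21757280/3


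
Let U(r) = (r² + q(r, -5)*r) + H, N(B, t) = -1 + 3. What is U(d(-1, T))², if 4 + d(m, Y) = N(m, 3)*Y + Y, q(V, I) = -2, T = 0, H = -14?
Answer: 100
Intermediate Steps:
N(B, t) = 2
d(m, Y) = -4 + 3*Y (d(m, Y) = -4 + (2*Y + Y) = -4 + 3*Y)
U(r) = -14 + r² - 2*r (U(r) = (r² - 2*r) - 14 = -14 + r² - 2*r)
U(d(-1, T))² = (-14 + (-4 + 3*0)² - 2*(-4 + 3*0))² = (-14 + (-4 + 0)² - 2*(-4 + 0))² = (-14 + (-4)² - 2*(-4))² = (-14 + 16 + 8)² = 10² = 100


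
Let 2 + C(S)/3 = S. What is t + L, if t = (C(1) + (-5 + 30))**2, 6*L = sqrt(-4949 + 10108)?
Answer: 484 + sqrt(5159)/6 ≈ 495.97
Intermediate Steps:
C(S) = -6 + 3*S
L = sqrt(5159)/6 (L = sqrt(-4949 + 10108)/6 = sqrt(5159)/6 ≈ 11.971)
t = 484 (t = ((-6 + 3*1) + (-5 + 30))**2 = ((-6 + 3) + 25)**2 = (-3 + 25)**2 = 22**2 = 484)
t + L = 484 + sqrt(5159)/6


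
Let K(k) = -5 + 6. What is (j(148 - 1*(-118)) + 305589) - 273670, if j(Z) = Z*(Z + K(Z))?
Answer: 102941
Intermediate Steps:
K(k) = 1
j(Z) = Z*(1 + Z) (j(Z) = Z*(Z + 1) = Z*(1 + Z))
(j(148 - 1*(-118)) + 305589) - 273670 = ((148 - 1*(-118))*(1 + (148 - 1*(-118))) + 305589) - 273670 = ((148 + 118)*(1 + (148 + 118)) + 305589) - 273670 = (266*(1 + 266) + 305589) - 273670 = (266*267 + 305589) - 273670 = (71022 + 305589) - 273670 = 376611 - 273670 = 102941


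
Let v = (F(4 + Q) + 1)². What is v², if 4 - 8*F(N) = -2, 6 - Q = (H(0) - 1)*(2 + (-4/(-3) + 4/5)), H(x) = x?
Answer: 2401/256 ≈ 9.3789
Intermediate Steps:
Q = 152/15 (Q = 6 - (0 - 1)*(2 + (-4/(-3) + 4/5)) = 6 - (-1)*(2 + (-4*(-⅓) + 4*(⅕))) = 6 - (-1)*(2 + (4/3 + ⅘)) = 6 - (-1)*(2 + 32/15) = 6 - (-1)*62/15 = 6 - 1*(-62/15) = 6 + 62/15 = 152/15 ≈ 10.133)
F(N) = ¾ (F(N) = ½ - ⅛*(-2) = ½ + ¼ = ¾)
v = 49/16 (v = (¾ + 1)² = (7/4)² = 49/16 ≈ 3.0625)
v² = (49/16)² = 2401/256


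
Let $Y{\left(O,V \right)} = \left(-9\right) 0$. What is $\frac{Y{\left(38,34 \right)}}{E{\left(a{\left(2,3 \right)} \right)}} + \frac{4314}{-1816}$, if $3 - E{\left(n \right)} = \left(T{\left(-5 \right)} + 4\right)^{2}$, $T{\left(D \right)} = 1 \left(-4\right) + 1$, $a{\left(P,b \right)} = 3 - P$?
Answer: $- \frac{2157}{908} \approx -2.3755$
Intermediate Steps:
$Y{\left(O,V \right)} = 0$
$T{\left(D \right)} = -3$ ($T{\left(D \right)} = -4 + 1 = -3$)
$E{\left(n \right)} = 2$ ($E{\left(n \right)} = 3 - \left(-3 + 4\right)^{2} = 3 - 1^{2} = 3 - 1 = 2$)
$\frac{Y{\left(38,34 \right)}}{E{\left(a{\left(2,3 \right)} \right)}} + \frac{4314}{-1816} = \frac{0}{2} + \frac{4314}{-1816} = 0 \cdot \frac{1}{2} + 4314 \left(- \frac{1}{1816}\right) = 0 - \frac{2157}{908} = - \frac{2157}{908}$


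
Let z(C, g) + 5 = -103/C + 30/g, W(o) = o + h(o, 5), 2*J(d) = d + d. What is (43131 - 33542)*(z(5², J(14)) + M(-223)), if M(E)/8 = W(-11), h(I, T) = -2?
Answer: -186227969/175 ≈ -1.0642e+6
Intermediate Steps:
J(d) = d (J(d) = (d + d)/2 = (2*d)/2 = d)
W(o) = -2 + o (W(o) = o - 2 = -2 + o)
M(E) = -104 (M(E) = 8*(-2 - 11) = 8*(-13) = -104)
z(C, g) = -5 - 103/C + 30/g (z(C, g) = -5 + (-103/C + 30/g) = -5 - 103/C + 30/g)
(43131 - 33542)*(z(5², J(14)) + M(-223)) = (43131 - 33542)*((-5 - 103/(5²) + 30/14) - 104) = 9589*((-5 - 103/25 + 30*(1/14)) - 104) = 9589*((-5 - 103*1/25 + 15/7) - 104) = 9589*((-5 - 103/25 + 15/7) - 104) = 9589*(-1221/175 - 104) = 9589*(-19421/175) = -186227969/175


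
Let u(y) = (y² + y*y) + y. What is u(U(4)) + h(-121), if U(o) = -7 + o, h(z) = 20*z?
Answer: -2405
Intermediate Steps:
u(y) = y + 2*y² (u(y) = (y² + y²) + y = 2*y² + y = y + 2*y²)
u(U(4)) + h(-121) = (-7 + 4)*(1 + 2*(-7 + 4)) + 20*(-121) = -3*(1 + 2*(-3)) - 2420 = -3*(1 - 6) - 2420 = -3*(-5) - 2420 = 15 - 2420 = -2405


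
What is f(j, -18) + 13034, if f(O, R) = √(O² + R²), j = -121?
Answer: 13034 + √14965 ≈ 13156.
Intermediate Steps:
f(j, -18) + 13034 = √((-121)² + (-18)²) + 13034 = √(14641 + 324) + 13034 = √14965 + 13034 = 13034 + √14965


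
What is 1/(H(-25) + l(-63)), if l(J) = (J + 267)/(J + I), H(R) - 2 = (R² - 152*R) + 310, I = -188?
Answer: 251/1188783 ≈ 0.00021114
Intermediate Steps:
H(R) = 312 + R² - 152*R (H(R) = 2 + ((R² - 152*R) + 310) = 2 + (310 + R² - 152*R) = 312 + R² - 152*R)
l(J) = (267 + J)/(-188 + J) (l(J) = (J + 267)/(J - 188) = (267 + J)/(-188 + J))
1/(H(-25) + l(-63)) = 1/((312 + (-25)² - 152*(-25)) + (267 - 63)/(-188 - 63)) = 1/((312 + 625 + 3800) + 204/(-251)) = 1/(4737 - 1/251*204) = 1/(4737 - 204/251) = 1/(1188783/251) = 251/1188783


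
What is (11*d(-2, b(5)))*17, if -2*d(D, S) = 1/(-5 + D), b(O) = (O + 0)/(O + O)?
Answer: 187/14 ≈ 13.357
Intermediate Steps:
b(O) = 1/2 (b(O) = O/((2*O)) = O*(1/(2*O)) = 1/2)
d(D, S) = -1/(2*(-5 + D))
(11*d(-2, b(5)))*17 = (11*(-1/(-10 + 2*(-2))))*17 = (11*(-1/(-10 - 4)))*17 = (11*(-1/(-14)))*17 = (11*(-1*(-1/14)))*17 = (11*(1/14))*17 = (11/14)*17 = 187/14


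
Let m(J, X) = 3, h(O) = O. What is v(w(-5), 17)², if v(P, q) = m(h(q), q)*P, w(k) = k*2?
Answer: 900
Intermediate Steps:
w(k) = 2*k
v(P, q) = 3*P
v(w(-5), 17)² = (3*(2*(-5)))² = (3*(-10))² = (-30)² = 900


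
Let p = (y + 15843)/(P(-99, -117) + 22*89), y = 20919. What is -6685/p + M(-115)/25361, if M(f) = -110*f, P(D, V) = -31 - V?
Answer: -173035607620/466160541 ≈ -371.19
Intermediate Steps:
p = 18381/1022 (p = (20919 + 15843)/((-31 - 1*(-117)) + 22*89) = 36762/((-31 + 117) + 1958) = 36762/(86 + 1958) = 36762/2044 = 36762*(1/2044) = 18381/1022 ≈ 17.985)
-6685/p + M(-115)/25361 = -6685/18381/1022 - 110*(-115)/25361 = -6685*1022/18381 + 12650*(1/25361) = -6832070/18381 + 12650/25361 = -173035607620/466160541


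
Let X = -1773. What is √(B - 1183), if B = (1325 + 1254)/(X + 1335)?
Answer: I*√228081054/438 ≈ 34.48*I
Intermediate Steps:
B = -2579/438 (B = (1325 + 1254)/(-1773 + 1335) = 2579/(-438) = 2579*(-1/438) = -2579/438 ≈ -5.8881)
√(B - 1183) = √(-2579/438 - 1183) = √(-520733/438) = I*√228081054/438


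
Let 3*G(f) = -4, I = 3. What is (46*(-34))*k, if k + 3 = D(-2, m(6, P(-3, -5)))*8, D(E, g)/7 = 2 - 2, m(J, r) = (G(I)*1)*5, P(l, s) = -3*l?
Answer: 4692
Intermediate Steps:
G(f) = -4/3 (G(f) = (1/3)*(-4) = -4/3)
m(J, r) = -20/3 (m(J, r) = -4/3*1*5 = -4/3*5 = -20/3)
D(E, g) = 0 (D(E, g) = 7*(2 - 2) = 7*0 = 0)
k = -3 (k = -3 + 0*8 = -3 + 0 = -3)
(46*(-34))*k = (46*(-34))*(-3) = -1564*(-3) = 4692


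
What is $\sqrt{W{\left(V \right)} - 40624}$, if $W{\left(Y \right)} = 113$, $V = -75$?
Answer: $i \sqrt{40511} \approx 201.27 i$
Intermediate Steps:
$\sqrt{W{\left(V \right)} - 40624} = \sqrt{113 - 40624} = \sqrt{-40511} = i \sqrt{40511}$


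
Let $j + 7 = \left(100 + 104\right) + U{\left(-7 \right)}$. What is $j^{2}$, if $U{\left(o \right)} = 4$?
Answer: $40401$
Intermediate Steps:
$j = 201$ ($j = -7 + \left(\left(100 + 104\right) + 4\right) = -7 + \left(204 + 4\right) = -7 + 208 = 201$)
$j^{2} = 201^{2} = 40401$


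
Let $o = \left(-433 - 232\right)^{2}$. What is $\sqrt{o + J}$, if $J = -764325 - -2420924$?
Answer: $62 \sqrt{546} \approx 1448.7$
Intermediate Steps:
$o = 442225$ ($o = \left(-665\right)^{2} = 442225$)
$J = 1656599$ ($J = -764325 + 2420924 = 1656599$)
$\sqrt{o + J} = \sqrt{442225 + 1656599} = \sqrt{2098824} = 62 \sqrt{546}$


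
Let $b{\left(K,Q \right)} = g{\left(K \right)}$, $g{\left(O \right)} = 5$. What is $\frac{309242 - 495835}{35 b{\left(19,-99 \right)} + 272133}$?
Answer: $- \frac{186593}{272308} \approx -0.68523$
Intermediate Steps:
$b{\left(K,Q \right)} = 5$
$\frac{309242 - 495835}{35 b{\left(19,-99 \right)} + 272133} = \frac{309242 - 495835}{35 \cdot 5 + 272133} = - \frac{186593}{175 + 272133} = - \frac{186593}{272308}$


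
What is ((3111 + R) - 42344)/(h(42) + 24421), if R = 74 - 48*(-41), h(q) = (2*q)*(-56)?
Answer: -37191/19717 ≈ -1.8862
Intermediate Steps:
h(q) = -112*q
R = 2042 (R = 74 + 1968 = 2042)
((3111 + R) - 42344)/(h(42) + 24421) = ((3111 + 2042) - 42344)/(-112*42 + 24421) = (5153 - 42344)/(-4704 + 24421) = -37191/19717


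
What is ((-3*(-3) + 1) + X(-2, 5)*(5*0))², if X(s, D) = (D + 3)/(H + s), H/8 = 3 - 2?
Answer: 100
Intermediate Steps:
H = 8 (H = 8*(3 - 2) = 8*1 = 8)
X(s, D) = (3 + D)/(8 + s) (X(s, D) = (D + 3)/(8 + s) = (3 + D)/(8 + s))
((-3*(-3) + 1) + X(-2, 5)*(5*0))² = ((-3*(-3) + 1) + ((3 + 5)/(8 - 2))*(5*0))² = ((9 + 1) + (8/6)*0)² = (10 + ((⅙)*8)*0)² = (10 + (4/3)*0)² = (10 + 0)² = 10² = 100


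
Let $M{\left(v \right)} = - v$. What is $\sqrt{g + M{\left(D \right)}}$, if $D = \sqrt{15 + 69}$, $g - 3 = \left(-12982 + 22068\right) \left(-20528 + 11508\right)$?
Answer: $\sqrt{-81955717 - 2 \sqrt{21}} \approx 9052.9 i$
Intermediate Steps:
$g = -81955717$ ($g = 3 + \left(-12982 + 22068\right) \left(-20528 + 11508\right) = 3 + 9086 \left(-9020\right) = 3 - 81955720 = -81955717$)
$D = 2 \sqrt{21}$ ($D = \sqrt{84} = 2 \sqrt{21} \approx 9.1651$)
$\sqrt{g + M{\left(D \right)}} = \sqrt{-81955717 - 2 \sqrt{21}}$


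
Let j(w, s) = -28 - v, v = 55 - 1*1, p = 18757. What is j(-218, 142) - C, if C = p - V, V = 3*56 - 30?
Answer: -18701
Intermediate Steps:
V = 138 (V = 168 - 30 = 138)
v = 54 (v = 55 - 1 = 54)
j(w, s) = -82 (j(w, s) = -28 - 1*54 = -28 - 54 = -82)
C = 18619 (C = 18757 - 1*138 = 18757 - 138 = 18619)
j(-218, 142) - C = -82 - 1*18619 = -82 - 18619 = -18701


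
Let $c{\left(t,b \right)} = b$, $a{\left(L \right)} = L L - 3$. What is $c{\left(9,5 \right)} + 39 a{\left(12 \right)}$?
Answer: $5504$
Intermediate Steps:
$a{\left(L \right)} = -3 + L^{2}$ ($a{\left(L \right)} = L^{2} - 3 = -3 + L^{2}$)
$c{\left(9,5 \right)} + 39 a{\left(12 \right)} = 5 + 39 \left(-3 + 12^{2}\right) = 5 + 39 \left(-3 + 144\right) = 5 + 39 \cdot 141 = 5 + 5499 = 5504$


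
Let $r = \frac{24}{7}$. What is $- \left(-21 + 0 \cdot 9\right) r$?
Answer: $72$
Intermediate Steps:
$r = \frac{24}{7}$ ($r = 24 \cdot \frac{1}{7} = \frac{24}{7} \approx 3.4286$)
$- \left(-21 + 0 \cdot 9\right) r = - \frac{\left(-21 + 0 \cdot 9\right) 24}{7} = - \frac{\left(-21 + 0\right) 24}{7} = - \frac{\left(-21\right) 24}{7} = \left(-1\right) \left(-72\right) = 72$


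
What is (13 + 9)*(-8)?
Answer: -176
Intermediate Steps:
(13 + 9)*(-8) = 22*(-8) = -176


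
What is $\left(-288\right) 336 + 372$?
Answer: $-96396$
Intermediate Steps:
$\left(-288\right) 336 + 372 = -96768 + 372 = -96396$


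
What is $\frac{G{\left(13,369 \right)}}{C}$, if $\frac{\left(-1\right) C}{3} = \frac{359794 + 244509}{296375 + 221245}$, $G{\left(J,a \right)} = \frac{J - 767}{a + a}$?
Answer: $\frac{65047580}{222987807} \approx 0.29171$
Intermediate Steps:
$G{\left(J,a \right)} = \frac{-767 + J}{2 a}$
$C = - \frac{604303}{172540}$ ($C = - 3 \frac{359794 + 244509}{296375 + 221245} = - 3 \cdot \frac{604303}{517620} = - 3 \cdot 604303 \cdot \frac{1}{517620} = \left(-3\right) \frac{604303}{517620} = - \frac{604303}{172540} \approx -3.5024$)
$\frac{G{\left(13,369 \right)}}{C} = \frac{\frac{1}{2} \cdot \frac{1}{369} \left(-767 + 13\right)}{- \frac{604303}{172540}} = \frac{1}{2} \cdot \frac{1}{369} \left(-754\right) \left(- \frac{172540}{604303}\right) = \left(- \frac{377}{369}\right) \left(- \frac{172540}{604303}\right) = \frac{65047580}{222987807}$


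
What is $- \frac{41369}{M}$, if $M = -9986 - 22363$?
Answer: $\frac{1009}{789} \approx 1.2788$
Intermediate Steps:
$M = -32349$ ($M = -9986 - 22363 = -32349$)
$- \frac{41369}{M} = - \frac{41369}{-32349} = \left(-41369\right) \left(- \frac{1}{32349}\right) = \frac{1009}{789}$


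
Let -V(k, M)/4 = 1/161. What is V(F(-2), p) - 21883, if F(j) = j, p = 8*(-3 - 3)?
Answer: -3523167/161 ≈ -21883.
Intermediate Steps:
p = -48 (p = 8*(-6) = -48)
V(k, M) = -4/161
V(F(-2), p) - 21883 = -4/161 - 21883 = -3523167/161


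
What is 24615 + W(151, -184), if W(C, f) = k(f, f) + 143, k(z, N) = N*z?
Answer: 58614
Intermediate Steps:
W(C, f) = 143 + f**2 (W(C, f) = f*f + 143 = f**2 + 143 = 143 + f**2)
24615 + W(151, -184) = 24615 + (143 + (-184)**2) = 24615 + (143 + 33856) = 24615 + 33999 = 58614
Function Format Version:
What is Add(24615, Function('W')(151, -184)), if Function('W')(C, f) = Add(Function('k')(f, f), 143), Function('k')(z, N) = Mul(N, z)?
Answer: 58614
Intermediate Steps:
Function('W')(C, f) = Add(143, Pow(f, 2)) (Function('W')(C, f) = Add(Mul(f, f), 143) = Add(Pow(f, 2), 143) = Add(143, Pow(f, 2)))
Add(24615, Function('W')(151, -184)) = Add(24615, Add(143, Pow(-184, 2))) = Add(24615, Add(143, 33856)) = Add(24615, 33999) = 58614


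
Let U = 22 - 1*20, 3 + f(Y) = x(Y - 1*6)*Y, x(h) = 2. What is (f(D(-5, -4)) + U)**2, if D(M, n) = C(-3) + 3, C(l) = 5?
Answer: 225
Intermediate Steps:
D(M, n) = 8 (D(M, n) = 5 + 3 = 8)
f(Y) = -3 + 2*Y
U = 2 (U = 22 - 20 = 2)
(f(D(-5, -4)) + U)**2 = ((-3 + 2*8) + 2)**2 = ((-3 + 16) + 2)**2 = (13 + 2)**2 = 15**2 = 225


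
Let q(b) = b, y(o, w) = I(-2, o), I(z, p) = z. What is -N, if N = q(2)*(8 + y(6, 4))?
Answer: -12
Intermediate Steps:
y(o, w) = -2
N = 12 (N = 2*(8 - 2) = 2*6 = 12)
-N = -1*12 = -12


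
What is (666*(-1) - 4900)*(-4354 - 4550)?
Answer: 49559664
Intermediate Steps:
(666*(-1) - 4900)*(-4354 - 4550) = (-666 - 4900)*(-8904) = -5566*(-8904) = 49559664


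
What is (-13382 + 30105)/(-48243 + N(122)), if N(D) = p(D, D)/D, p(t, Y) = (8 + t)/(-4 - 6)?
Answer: -2040206/5885659 ≈ -0.34664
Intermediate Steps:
p(t, Y) = -4/5 - t/10 (p(t, Y) = (8 + t)/(-10) = (8 + t)*(-1/10) = -4/5 - t/10)
N(D) = (-4/5 - D/10)/D
(-13382 + 30105)/(-48243 + N(122)) = (-13382 + 30105)/(-48243 + (1/10)*(-8 - 1*122)/122) = 16723/(-48243 + (1/10)*(1/122)*(-8 - 122)) = 16723/(-48243 + (1/10)*(1/122)*(-130)) = 16723/(-48243 - 13/122) = 16723/(-5885659/122) = 16723*(-122/5885659) = -2040206/5885659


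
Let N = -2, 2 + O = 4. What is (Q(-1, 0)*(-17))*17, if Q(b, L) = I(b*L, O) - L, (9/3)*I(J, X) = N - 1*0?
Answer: 578/3 ≈ 192.67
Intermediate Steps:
O = 2 (O = -2 + 4 = 2)
I(J, X) = -⅔ (I(J, X) = (-2 - 1*0)/3 = (-2 + 0)/3 = (⅓)*(-2) = -⅔)
Q(b, L) = -⅔ - L
(Q(-1, 0)*(-17))*17 = ((-⅔ - 1*0)*(-17))*17 = ((-⅔ + 0)*(-17))*17 = -⅔*(-17)*17 = (34/3)*17 = 578/3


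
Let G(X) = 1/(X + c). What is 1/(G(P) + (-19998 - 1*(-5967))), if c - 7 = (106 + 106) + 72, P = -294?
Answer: -3/42094 ≈ -7.1269e-5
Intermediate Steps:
c = 291 (c = 7 + ((106 + 106) + 72) = 7 + (212 + 72) = 7 + 284 = 291)
G(X) = 1/(291 + X) (G(X) = 1/(X + 291) = 1/(291 + X))
1/(G(P) + (-19998 - 1*(-5967))) = 1/(1/(291 - 294) + (-19998 - 1*(-5967))) = 1/(1/(-3) + (-19998 + 5967)) = 1/(-1/3 - 14031) = 1/(-42094/3) = -3/42094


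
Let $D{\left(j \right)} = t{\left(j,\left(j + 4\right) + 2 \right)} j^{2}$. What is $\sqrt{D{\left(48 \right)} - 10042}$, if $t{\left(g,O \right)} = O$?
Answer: $\sqrt{114374} \approx 338.19$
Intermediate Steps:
$D{\left(j \right)} = j^{2} \left(6 + j\right)$ ($D{\left(j \right)} = \left(\left(j + 4\right) + 2\right) j^{2} = \left(\left(4 + j\right) + 2\right) j^{2} = \left(6 + j\right) j^{2} = j^{2} \left(6 + j\right)$)
$\sqrt{D{\left(48 \right)} - 10042} = \sqrt{48^{2} \left(6 + 48\right) - 10042} = \sqrt{2304 \cdot 54 - 10042} = \sqrt{124416 - 10042} = \sqrt{114374}$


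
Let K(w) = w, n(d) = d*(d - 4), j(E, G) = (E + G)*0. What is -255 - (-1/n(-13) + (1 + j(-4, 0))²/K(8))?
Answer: -451053/1768 ≈ -255.12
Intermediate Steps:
j(E, G) = 0
n(d) = d*(-4 + d)
-255 - (-1/n(-13) + (1 + j(-4, 0))²/K(8)) = -255 - (-1/((-13*(-4 - 13))) + (1 + 0)²/8) = -255 - (-1/((-13*(-17))) + 1²*(⅛)) = -255 - (-1/221 + 1*(⅛)) = -255 - (-1*1/221 + ⅛) = -255 - (-1/221 + ⅛) = -255 - 1*213/1768 = -255 - 213/1768 = -451053/1768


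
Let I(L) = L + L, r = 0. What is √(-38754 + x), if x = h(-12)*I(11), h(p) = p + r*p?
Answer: I*√39018 ≈ 197.53*I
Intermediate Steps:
I(L) = 2*L
h(p) = p (h(p) = p + 0*p = p + 0 = p)
x = -264 (x = -24*11 = -12*22 = -264)
√(-38754 + x) = √(-38754 - 264) = √(-39018) = I*√39018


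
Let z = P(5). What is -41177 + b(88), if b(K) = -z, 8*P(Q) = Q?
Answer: -329421/8 ≈ -41178.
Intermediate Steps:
P(Q) = Q/8
z = 5/8 (z = (⅛)*5 = 5/8 ≈ 0.62500)
b(K) = -5/8 (b(K) = -1*5/8 = -5/8)
-41177 + b(88) = -41177 - 5/8 = -329421/8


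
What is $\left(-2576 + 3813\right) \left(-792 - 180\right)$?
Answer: $-1202364$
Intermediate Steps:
$\left(-2576 + 3813\right) \left(-792 - 180\right) = 1237 \left(-972\right) = -1202364$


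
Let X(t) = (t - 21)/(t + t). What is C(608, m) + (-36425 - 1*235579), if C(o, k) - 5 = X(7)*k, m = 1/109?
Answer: -29647892/109 ≈ -2.7200e+5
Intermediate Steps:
m = 1/109 ≈ 0.0091743
X(t) = (-21 + t)/(2*t) (X(t) = (-21 + t)/((2*t)) = (-21 + t)*(1/(2*t)) = (-21 + t)/(2*t))
C(o, k) = 5 - k (C(o, k) = 5 + ((½)*(-21 + 7)/7)*k = 5 + ((½)*(⅐)*(-14))*k = 5 - k)
C(608, m) + (-36425 - 1*235579) = (5 - 1*1/109) + (-36425 - 1*235579) = (5 - 1/109) + (-36425 - 235579) = 544/109 - 272004 = -29647892/109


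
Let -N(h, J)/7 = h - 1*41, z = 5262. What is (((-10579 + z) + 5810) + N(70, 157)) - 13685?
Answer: -13395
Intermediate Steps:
N(h, J) = 287 - 7*h (N(h, J) = -7*(h - 1*41) = -7*(h - 41) = -7*(-41 + h) = 287 - 7*h)
(((-10579 + z) + 5810) + N(70, 157)) - 13685 = (((-10579 + 5262) + 5810) + (287 - 7*70)) - 13685 = ((-5317 + 5810) + (287 - 490)) - 13685 = (493 - 203) - 13685 = 290 - 13685 = -13395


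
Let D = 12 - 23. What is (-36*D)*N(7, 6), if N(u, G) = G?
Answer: 2376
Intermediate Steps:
D = -11
(-36*D)*N(7, 6) = -36*(-11)*6 = 396*6 = 2376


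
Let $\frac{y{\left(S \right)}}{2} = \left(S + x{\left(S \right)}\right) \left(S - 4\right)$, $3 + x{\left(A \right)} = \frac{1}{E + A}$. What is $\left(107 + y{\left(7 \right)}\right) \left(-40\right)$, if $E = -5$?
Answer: $-5360$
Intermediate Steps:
$x{\left(A \right)} = -3 + \frac{1}{-5 + A}$
$y{\left(S \right)} = 2 \left(-4 + S\right) \left(S + \frac{16 - 3 S}{-5 + S}\right)$ ($y{\left(S \right)} = 2 \left(S + \frac{16 - 3 S}{-5 + S}\right) \left(S - 4\right) = 2 \left(S + \frac{16 - 3 S}{-5 + S}\right) \left(-4 + S\right) = 2 \left(-4 + S\right) \left(S + \frac{16 - 3 S}{-5 + S}\right)$)
$\left(107 + y{\left(7 \right)}\right) \left(-40\right) = \left(107 + \frac{2 \left(-64 + 7^{3} - 12 \cdot 7^{2} + 48 \cdot 7\right)}{-5 + 7}\right) \left(-40\right) = \left(107 + \frac{2 \left(-64 + 343 - 588 + 336\right)}{2}\right) \left(-40\right) = \left(107 + 2 \cdot \frac{1}{2} \left(-64 + 343 - 588 + 336\right)\right) \left(-40\right) = \left(107 + 2 \cdot \frac{1}{2} \cdot 27\right) \left(-40\right) = \left(107 + 27\right) \left(-40\right) = 134 \left(-40\right) = -5360$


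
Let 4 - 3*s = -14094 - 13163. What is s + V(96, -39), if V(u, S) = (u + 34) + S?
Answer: 9178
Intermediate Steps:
V(u, S) = 34 + S + u (V(u, S) = (34 + u) + S = 34 + S + u)
s = 9087 (s = 4/3 - (-14094 - 13163)/3 = 4/3 - 1/3*(-27257) = 4/3 + 27257/3 = 9087)
s + V(96, -39) = 9087 + (34 - 39 + 96) = 9087 + 91 = 9178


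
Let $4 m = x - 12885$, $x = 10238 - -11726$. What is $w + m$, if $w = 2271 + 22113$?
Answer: $\frac{106615}{4} \approx 26654.0$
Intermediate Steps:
$x = 21964$ ($x = 10238 + 11726 = 21964$)
$m = \frac{9079}{4}$ ($m = \frac{21964 - 12885}{4} = \frac{1}{4} \cdot 9079 = \frac{9079}{4} \approx 2269.8$)
$w = 24384$
$w + m = 24384 + \frac{9079}{4} = \frac{106615}{4}$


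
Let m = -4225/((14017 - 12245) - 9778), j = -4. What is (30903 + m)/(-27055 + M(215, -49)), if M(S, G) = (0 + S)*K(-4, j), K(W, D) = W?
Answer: -247413643/223487490 ≈ -1.1071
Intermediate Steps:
M(S, G) = -4*S (M(S, G) = (0 + S)*(-4) = S*(-4) = -4*S)
m = 4225/8006 (m = -4225/(1772 - 9778) = -4225/(-8006) = -4225*(-1/8006) = 4225/8006 ≈ 0.52773)
(30903 + m)/(-27055 + M(215, -49)) = (30903 + 4225/8006)/(-27055 - 4*215) = 247413643/(8006*(-27055 - 860)) = (247413643/8006)/(-27915) = (247413643/8006)*(-1/27915) = -247413643/223487490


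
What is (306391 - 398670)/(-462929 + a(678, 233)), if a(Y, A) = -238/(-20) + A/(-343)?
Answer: 316516970/1587807983 ≈ 0.19934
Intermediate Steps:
a(Y, A) = 119/10 - A/343 (a(Y, A) = -238*(-1/20) + A*(-1/343) = 119/10 - A/343)
(306391 - 398670)/(-462929 + a(678, 233)) = (306391 - 398670)/(-462929 + (119/10 - 1/343*233)) = -92279/(-462929 + (119/10 - 233/343)) = -92279/(-462929 + 38487/3430) = -92279/(-1587807983/3430) = -92279*(-3430/1587807983) = 316516970/1587807983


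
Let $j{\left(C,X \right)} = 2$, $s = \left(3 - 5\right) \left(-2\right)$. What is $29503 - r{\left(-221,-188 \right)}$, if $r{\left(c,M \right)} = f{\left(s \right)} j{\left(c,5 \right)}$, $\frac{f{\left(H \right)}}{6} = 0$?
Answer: $29503$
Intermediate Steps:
$s = 4$ ($s = \left(-2\right) \left(-2\right) = 4$)
$f{\left(H \right)} = 0$ ($f{\left(H \right)} = 6 \cdot 0 = 0$)
$r{\left(c,M \right)} = 0$ ($r{\left(c,M \right)} = 0 \cdot 2 = 0$)
$29503 - r{\left(-221,-188 \right)} = 29503 - 0 = 29503 + 0 = 29503$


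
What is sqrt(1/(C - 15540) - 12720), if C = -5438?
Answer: I*sqrt(5597772897458)/20978 ≈ 112.78*I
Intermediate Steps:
sqrt(1/(C - 15540) - 12720) = sqrt(1/(-5438 - 15540) - 12720) = sqrt(1/(-20978) - 12720) = sqrt(-1/20978 - 12720) = sqrt(-266840161/20978) = I*sqrt(5597772897458)/20978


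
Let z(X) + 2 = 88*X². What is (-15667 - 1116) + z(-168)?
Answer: 2466927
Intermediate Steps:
z(X) = -2 + 88*X²
(-15667 - 1116) + z(-168) = (-15667 - 1116) + (-2 + 88*(-168)²) = -16783 + (-2 + 88*28224) = -16783 + (-2 + 2483712) = -16783 + 2483710 = 2466927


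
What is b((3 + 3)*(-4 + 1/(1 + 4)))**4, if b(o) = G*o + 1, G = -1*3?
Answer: 14498327281/625 ≈ 2.3197e+7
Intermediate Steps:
G = -3
b(o) = 1 - 3*o (b(o) = -3*o + 1 = 1 - 3*o)
b((3 + 3)*(-4 + 1/(1 + 4)))**4 = (1 - 3*(3 + 3)*(-4 + 1/(1 + 4)))**4 = (1 - 18*(-4 + 1/5))**4 = (1 - 18*(-19)/5)**4 = (1 - 3*(-114/5))**4 = (1 + 342/5)**4 = (347/5)**4 = 14498327281/625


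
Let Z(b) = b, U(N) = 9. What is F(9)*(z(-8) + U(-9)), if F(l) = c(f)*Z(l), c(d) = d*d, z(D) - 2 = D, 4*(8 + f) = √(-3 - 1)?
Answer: 6885/4 - 216*I ≈ 1721.3 - 216.0*I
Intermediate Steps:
f = -8 + I/2 (f = -8 + √(-3 - 1)/4 = -8 + √(-4)/4 = -8 + (2*I)/4 = -8 + I/2 ≈ -8.0 + 0.5*I)
z(D) = 2 + D
c(d) = d²
F(l) = l*(-8 + I/2)² (F(l) = (-8 + I/2)²*l = l*(-8 + I/2)²)
F(9)*(z(-8) + U(-9)) = ((¼)*9*(16 - I)²)*((2 - 8) + 9) = (9*(16 - I)²/4)*(-6 + 9) = (9*(16 - I)²/4)*3 = 27*(16 - I)²/4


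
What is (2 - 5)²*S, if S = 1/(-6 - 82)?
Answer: -9/88 ≈ -0.10227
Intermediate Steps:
S = -1/88 (S = 1/(-88) = -1/88 ≈ -0.011364)
(2 - 5)²*S = (2 - 5)²*(-1/88) = (-3)²*(-1/88) = 9*(-1/88) = -9/88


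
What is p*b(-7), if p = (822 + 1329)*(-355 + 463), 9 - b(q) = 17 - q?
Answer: -3484620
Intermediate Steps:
b(q) = -8 + q (b(q) = 9 - (17 - q) = 9 + (-17 + q) = -8 + q)
p = 232308 (p = 2151*108 = 232308)
p*b(-7) = 232308*(-8 - 7) = 232308*(-15) = -3484620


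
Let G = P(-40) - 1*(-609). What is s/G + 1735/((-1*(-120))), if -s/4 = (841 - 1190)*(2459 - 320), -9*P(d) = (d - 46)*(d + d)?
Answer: -644500051/33576 ≈ -19195.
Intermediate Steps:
P(d) = -2*d*(-46 + d)/9 (P(d) = -(d - 46)*(d + d)/9 = -(-46 + d)*2*d/9 = -2*d*(-46 + d)/9)
s = 2986044 (s = -4*(841 - 1190)*(2459 - 320) = -(-1396)*2139 = -4*(-746511) = 2986044)
G = -1399/9 (G = (2/9)*(-40)*(46 - 1*(-40)) - 1*(-609) = (2/9)*(-40)*(46 + 40) + 609 = (2/9)*(-40)*86 + 609 = -6880/9 + 609 = -1399/9 ≈ -155.44)
s/G + 1735/((-1*(-120))) = 2986044/(-1399/9) + 1735/((-1*(-120))) = 2986044*(-9/1399) + 1735/120 = -26874396/1399 + 1735*(1/120) = -26874396/1399 + 347/24 = -644500051/33576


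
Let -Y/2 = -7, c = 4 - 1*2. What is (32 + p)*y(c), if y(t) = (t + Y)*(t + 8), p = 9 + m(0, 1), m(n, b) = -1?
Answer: 6400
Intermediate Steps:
p = 8 (p = 9 - 1 = 8)
c = 2 (c = 4 - 2 = 2)
Y = 14 (Y = -2*(-7) = 14)
y(t) = (8 + t)*(14 + t) (y(t) = (t + 14)*(t + 8) = (14 + t)*(8 + t) = (8 + t)*(14 + t))
(32 + p)*y(c) = (32 + 8)*(112 + 2² + 22*2) = 40*(112 + 4 + 44) = 40*160 = 6400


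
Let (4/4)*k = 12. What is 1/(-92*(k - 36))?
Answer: 1/2208 ≈ 0.00045290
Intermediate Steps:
k = 12
1/(-92*(k - 36)) = 1/(-92*(12 - 36)) = 1/(-92*(-24)) = 1/2208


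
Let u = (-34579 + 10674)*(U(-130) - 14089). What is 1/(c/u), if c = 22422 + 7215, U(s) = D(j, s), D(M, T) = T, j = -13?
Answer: 339905195/29637 ≈ 11469.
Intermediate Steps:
U(s) = s
c = 29637
u = 339905195 (u = (-34579 + 10674)*(-130 - 14089) = -23905*(-14219) = 339905195)
1/(c/u) = 1/(29637/339905195) = 339905195/29637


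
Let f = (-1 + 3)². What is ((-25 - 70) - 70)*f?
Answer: -660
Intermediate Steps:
f = 4 (f = 2² = 4)
((-25 - 70) - 70)*f = ((-25 - 70) - 70)*4 = (-95 - 70)*4 = -165*4 = -660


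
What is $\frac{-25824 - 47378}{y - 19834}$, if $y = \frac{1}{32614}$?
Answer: $\frac{2387410028}{646866075} \approx 3.6907$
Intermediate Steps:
$y = \frac{1}{32614} \approx 3.0662 \cdot 10^{-5}$
$\frac{-25824 - 47378}{y - 19834} = \frac{-25824 - 47378}{\frac{1}{32614} - 19834} = - \frac{73202}{- \frac{646866075}{32614}} = \left(-73202\right) \left(- \frac{32614}{646866075}\right) = \frac{2387410028}{646866075}$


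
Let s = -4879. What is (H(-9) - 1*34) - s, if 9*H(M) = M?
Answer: 4844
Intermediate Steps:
H(M) = M/9
(H(-9) - 1*34) - s = ((1/9)*(-9) - 1*34) - 1*(-4879) = (-1 - 34) + 4879 = -35 + 4879 = 4844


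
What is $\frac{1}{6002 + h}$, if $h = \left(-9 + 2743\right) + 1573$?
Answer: $\frac{1}{10309} \approx 9.7003 \cdot 10^{-5}$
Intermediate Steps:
$h = 4307$ ($h = 2734 + 1573 = 4307$)
$\frac{1}{6002 + h} = \frac{1}{6002 + 4307} = \frac{1}{10309}$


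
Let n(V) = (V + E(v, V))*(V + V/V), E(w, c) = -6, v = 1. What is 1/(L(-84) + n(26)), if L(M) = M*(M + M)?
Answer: 1/14652 ≈ 6.8250e-5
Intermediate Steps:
L(M) = 2*M² (L(M) = M*(2*M) = 2*M²)
n(V) = (1 + V)*(-6 + V) (n(V) = (V - 6)*(V + V/V) = (-6 + V)*(V + 1) = (-6 + V)*(1 + V) = (1 + V)*(-6 + V))
1/(L(-84) + n(26)) = 1/(2*(-84)² + (-6 + 26² - 5*26)) = 1/(2*7056 + (-6 + 676 - 130)) = 1/(14112 + 540) = 1/14652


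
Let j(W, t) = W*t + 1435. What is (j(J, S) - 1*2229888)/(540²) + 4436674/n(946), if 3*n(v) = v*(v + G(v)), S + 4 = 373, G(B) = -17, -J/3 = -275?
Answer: 24889786271/2912136300 ≈ 8.5469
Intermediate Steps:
J = 825 (J = -3*(-275) = 825)
S = 369 (S = -4 + 373 = 369)
j(W, t) = 1435 + W*t
n(v) = v*(-17 + v)/3 (n(v) = (v*(v - 17))/3 = (v*(-17 + v))/3 = v*(-17 + v)/3)
(j(J, S) - 1*2229888)/(540²) + 4436674/n(946) = ((1435 + 825*369) - 1*2229888)/(540²) + 4436674/(((⅓)*946*(-17 + 946))) = ((1435 + 304425) - 2229888)/291600 + 4436674/(((⅓)*946*929)) = (305860 - 2229888)*(1/291600) + 4436674/(878834/3) = -1924028*1/291600 + 4436674*(3/878834) = -481007/72900 + 605001/39947 = 24889786271/2912136300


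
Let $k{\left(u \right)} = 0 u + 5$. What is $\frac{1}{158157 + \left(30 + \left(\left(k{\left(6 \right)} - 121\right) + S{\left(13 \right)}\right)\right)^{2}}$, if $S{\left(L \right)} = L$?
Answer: $\frac{1}{163486} \approx 6.1167 \cdot 10^{-6}$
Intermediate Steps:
$k{\left(u \right)} = 5$ ($k{\left(u \right)} = 0 + 5 = 5$)
$\frac{1}{158157 + \left(30 + \left(\left(k{\left(6 \right)} - 121\right) + S{\left(13 \right)}\right)\right)^{2}} = \frac{1}{158157 + \left(30 + \left(\left(5 - 121\right) + 13\right)\right)^{2}} = \frac{1}{158157 + \left(30 + \left(-116 + 13\right)\right)^{2}} = \frac{1}{158157 + \left(30 - 103\right)^{2}} = \frac{1}{158157 + \left(-73\right)^{2}} = \frac{1}{158157 + 5329} = \frac{1}{163486}$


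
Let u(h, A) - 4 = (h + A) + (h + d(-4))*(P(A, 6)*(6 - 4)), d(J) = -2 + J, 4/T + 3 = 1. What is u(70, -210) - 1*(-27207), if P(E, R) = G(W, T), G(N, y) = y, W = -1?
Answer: 26815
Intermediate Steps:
T = -2 (T = 4/(-3 + 1) = 4/(-2) = 4*(-½) = -2)
P(E, R) = -2
u(h, A) = 28 + A - 3*h (u(h, A) = 4 + ((h + A) + (h + (-2 - 4))*(-2*(6 - 4))) = 4 + ((A + h) + (h - 6)*(-2*2)) = 4 + ((A + h) + (-6 + h)*(-4)) = 4 + ((A + h) + (24 - 4*h)) = 4 + (24 + A - 3*h) = 28 + A - 3*h)
u(70, -210) - 1*(-27207) = (28 - 210 - 3*70) - 1*(-27207) = (28 - 210 - 210) + 27207 = -392 + 27207 = 26815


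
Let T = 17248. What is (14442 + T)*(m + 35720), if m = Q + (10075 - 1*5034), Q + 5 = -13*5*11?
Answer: 1268899290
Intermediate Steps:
Q = -720 (Q = -5 - 13*5*11 = -5 - 65*11 = -5 - 715 = -720)
m = 4321 (m = -720 + (10075 - 1*5034) = -720 + (10075 - 5034) = -720 + 5041 = 4321)
(14442 + T)*(m + 35720) = (14442 + 17248)*(4321 + 35720) = 31690*40041 = 1268899290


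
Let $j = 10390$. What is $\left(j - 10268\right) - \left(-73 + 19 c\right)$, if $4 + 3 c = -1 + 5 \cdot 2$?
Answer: $\frac{490}{3} \approx 163.33$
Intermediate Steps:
$c = \frac{5}{3}$ ($c = - \frac{4}{3} + \frac{-1 + 5 \cdot 2}{3} = - \frac{4}{3} + \frac{-1 + 10}{3} = - \frac{4}{3} + \frac{1}{3} \cdot 9 = - \frac{4}{3} + 3 = \frac{5}{3} \approx 1.6667$)
$\left(j - 10268\right) - \left(-73 + 19 c\right) = \left(10390 - 10268\right) + \left(\left(-19\right) \frac{5}{3} + 73\right) = 122 + \left(- \frac{95}{3} + 73\right) = 122 + \frac{124}{3} = \frac{490}{3}$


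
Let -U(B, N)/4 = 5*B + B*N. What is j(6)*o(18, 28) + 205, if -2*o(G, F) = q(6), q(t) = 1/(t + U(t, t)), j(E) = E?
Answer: 17631/86 ≈ 205.01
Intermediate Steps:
U(B, N) = -20*B - 4*B*N (U(B, N) = -4*(5*B + B*N) = -20*B - 4*B*N)
q(t) = 1/(t - 4*t*(5 + t))
o(G, F) = 1/516 (o(G, F) = -(-1)/(2*6*(19 + 4*6)) = -(-1)/(2*6*(19 + 24)) = -(-1)/(2*6*43) = -1/2*(-1/258) = 1/516)
j(6)*o(18, 28) + 205 = 6*(1/516) + 205 = 1/86 + 205 = 17631/86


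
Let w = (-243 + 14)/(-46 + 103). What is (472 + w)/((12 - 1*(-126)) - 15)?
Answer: 26675/7011 ≈ 3.8047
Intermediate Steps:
w = -229/57 ≈ -4.0175
(472 + w)/((12 - 1*(-126)) - 15) = (472 - 229/57)/((12 - 1*(-126)) - 15) = 26675/(57*((12 + 126) - 15)) = 26675/(57*(138 - 15)) = (26675/57)/123 = (26675/57)*(1/123) = 26675/7011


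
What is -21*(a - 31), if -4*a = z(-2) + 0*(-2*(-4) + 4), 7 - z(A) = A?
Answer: 2793/4 ≈ 698.25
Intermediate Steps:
z(A) = 7 - A
a = -9/4 (a = -((7 - 1*(-2)) + 0*(-2*(-4) + 4))/4 = -((7 + 2) + 0*(8 + 4))/4 = -(9 + 0*12)/4 = -(9 + 0)/4 = -1/4*9 = -9/4 ≈ -2.2500)
-21*(a - 31) = -21*(-9/4 - 31) = -21*(-133/4) = 2793/4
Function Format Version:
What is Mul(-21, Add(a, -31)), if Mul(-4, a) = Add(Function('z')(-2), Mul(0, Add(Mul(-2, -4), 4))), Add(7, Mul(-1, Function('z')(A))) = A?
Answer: Rational(2793, 4) ≈ 698.25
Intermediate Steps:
Function('z')(A) = Add(7, Mul(-1, A))
a = Rational(-9, 4) (a = Mul(Rational(-1, 4), Add(Add(7, Mul(-1, -2)), Mul(0, Add(Mul(-2, -4), 4)))) = Mul(Rational(-1, 4), Add(Add(7, 2), Mul(0, Add(8, 4)))) = Mul(Rational(-1, 4), Add(9, Mul(0, 12))) = Mul(Rational(-1, 4), Add(9, 0)) = Mul(Rational(-1, 4), 9) = Rational(-9, 4) ≈ -2.2500)
Mul(-21, Add(a, -31)) = Mul(-21, Add(Rational(-9, 4), -31)) = Mul(-21, Rational(-133, 4)) = Rational(2793, 4)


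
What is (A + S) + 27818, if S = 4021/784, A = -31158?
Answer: -2614539/784 ≈ -3334.9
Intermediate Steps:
S = 4021/784 (S = 4021*(1/784) = 4021/784 ≈ 5.1288)
(A + S) + 27818 = (-31158 + 4021/784) + 27818 = -24423851/784 + 27818 = -2614539/784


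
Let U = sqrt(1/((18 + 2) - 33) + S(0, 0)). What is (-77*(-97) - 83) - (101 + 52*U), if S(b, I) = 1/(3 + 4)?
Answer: 7285 - 4*sqrt(546)/7 ≈ 7271.6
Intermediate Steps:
S(b, I) = 1/7
U = sqrt(546)/91 (U = sqrt(1/((18 + 2) - 33) + 1/7) = sqrt(1/(20 - 33) + 1/7) = sqrt(1/(-13) + 1/7) = sqrt(-1/13 + 1/7) = sqrt(6/91) = sqrt(546)/91 ≈ 0.25678)
(-77*(-97) - 83) - (101 + 52*U) = (-77*(-97) - 83) - (101 + 52*(sqrt(546)/91)) = (7469 - 83) - (101 + 4*sqrt(546)/7) = 7386 + (-101 - 4*sqrt(546)/7) = 7285 - 4*sqrt(546)/7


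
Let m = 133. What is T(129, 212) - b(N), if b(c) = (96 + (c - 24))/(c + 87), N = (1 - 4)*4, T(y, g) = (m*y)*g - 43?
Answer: 18186201/5 ≈ 3.6372e+6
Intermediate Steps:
T(y, g) = -43 + 133*g*y (T(y, g) = (133*y)*g - 43 = 133*g*y - 43 = -43 + 133*g*y)
N = -12 (N = -3*4 = -12)
b(c) = (72 + c)/(87 + c) (b(c) = (96 + (-24 + c))/(87 + c) = (72 + c)/(87 + c))
T(129, 212) - b(N) = (-43 + 133*212*129) - (72 - 12)/(87 - 12) = (-43 + 3637284) - 60/75 = 3637241 - 60/75 = 3637241 - 1*⅘ = 3637241 - ⅘ = 18186201/5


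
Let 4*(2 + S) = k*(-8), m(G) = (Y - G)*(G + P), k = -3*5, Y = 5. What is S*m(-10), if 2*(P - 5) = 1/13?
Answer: -27090/13 ≈ -2083.8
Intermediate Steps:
P = 131/26 (P = 5 + (1/2)/13 = 5 + (1/2)*(1/13) = 5 + 1/26 = 131/26 ≈ 5.0385)
k = -15
m(G) = (5 - G)*(131/26 + G) (m(G) = (5 - G)*(G + 131/26) = (5 - G)*(131/26 + G))
S = 28 (S = -2 + (-15*(-8))/4 = -2 + (1/4)*120 = -2 + 30 = 28)
S*m(-10) = 28*(655/26 - 1*(-10)**2 - 1/26*(-10)) = 28*(655/26 - 1*100 + 5/13) = 28*(655/26 - 100 + 5/13) = 28*(-1935/26) = -27090/13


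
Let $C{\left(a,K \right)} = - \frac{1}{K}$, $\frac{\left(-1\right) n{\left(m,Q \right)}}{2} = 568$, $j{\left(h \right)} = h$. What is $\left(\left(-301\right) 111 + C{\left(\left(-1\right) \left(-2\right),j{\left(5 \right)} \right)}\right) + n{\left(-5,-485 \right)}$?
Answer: $- \frac{172736}{5} \approx -34547.0$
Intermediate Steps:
$n{\left(m,Q \right)} = -1136$ ($n{\left(m,Q \right)} = \left(-2\right) 568 = -1136$)
$\left(\left(-301\right) 111 + C{\left(\left(-1\right) \left(-2\right),j{\left(5 \right)} \right)}\right) + n{\left(-5,-485 \right)} = \left(\left(-301\right) 111 - \frac{1}{5}\right) - 1136 = \left(-33411 - \frac{1}{5}\right) - 1136 = - \frac{167056}{5} - 1136 = - \frac{172736}{5}$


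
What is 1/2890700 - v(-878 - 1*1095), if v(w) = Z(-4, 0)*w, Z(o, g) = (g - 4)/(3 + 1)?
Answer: -5703351099/2890700 ≈ -1973.0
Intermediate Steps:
Z(o, g) = -1 + g/4 (Z(o, g) = (-4 + g)/4 = (-4 + g)*(¼) = -1 + g/4)
v(w) = -w (v(w) = (-1 + (¼)*0)*w = (-1 + 0)*w = -w)
1/2890700 - v(-878 - 1*1095) = 1/2890700 - (-1)*(-878 - 1*1095) = 1/2890700 - (-1)*(-878 - 1095) = 1/2890700 - (-1)*(-1973) = 1/2890700 - 1*1973 = 1/2890700 - 1973 = -5703351099/2890700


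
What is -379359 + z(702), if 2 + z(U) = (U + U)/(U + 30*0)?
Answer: -379359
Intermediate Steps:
z(U) = 0 (z(U) = -2 + (U + U)/(U + 30*0) = -2 + (2*U)/(U + 0) = -2 + (2*U)/U = -2 + 2 = 0)
-379359 + z(702) = -379359 + 0 = -379359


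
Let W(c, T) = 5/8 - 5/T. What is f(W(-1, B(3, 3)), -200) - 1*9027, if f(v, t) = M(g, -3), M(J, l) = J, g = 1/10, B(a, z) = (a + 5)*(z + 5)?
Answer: -90269/10 ≈ -9026.9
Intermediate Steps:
B(a, z) = (5 + a)*(5 + z)
g = ⅒ ≈ 0.10000
W(c, T) = 5/8 - 5/T (W(c, T) = 5*(⅛) - 5/T = 5/8 - 5/T)
f(v, t) = ⅒
f(W(-1, B(3, 3)), -200) - 1*9027 = ⅒ - 1*9027 = ⅒ - 9027 = -90269/10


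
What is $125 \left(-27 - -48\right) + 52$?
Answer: $2677$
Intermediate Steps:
$125 \left(-27 - -48\right) + 52 = 125 \left(-27 + 48\right) + 52 = 125 \cdot 21 + 52 = 2625 + 52 = 2677$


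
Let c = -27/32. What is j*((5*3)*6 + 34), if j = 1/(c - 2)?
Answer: -3968/91 ≈ -43.604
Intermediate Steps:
c = -27/32 (c = -27*1/32 = -27/32 ≈ -0.84375)
j = -32/91 (j = 1/(-27/32 - 2) = 1/(-91/32) = -32/91 ≈ -0.35165)
j*((5*3)*6 + 34) = -32*((5*3)*6 + 34)/91 = -32*(15*6 + 34)/91 = -32*(90 + 34)/91 = -32/91*124 = -3968/91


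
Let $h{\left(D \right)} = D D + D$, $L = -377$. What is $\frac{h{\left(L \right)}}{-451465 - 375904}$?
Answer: $- \frac{141752}{827369} \approx -0.17133$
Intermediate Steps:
$h{\left(D \right)} = D + D^{2}$ ($h{\left(D \right)} = D^{2} + D = D + D^{2}$)
$\frac{h{\left(L \right)}}{-451465 - 375904} = \frac{\left(-377\right) \left(1 - 377\right)}{-451465 - 375904} = \frac{\left(-377\right) \left(-376\right)}{-451465 - 375904} = \frac{141752}{-827369} = 141752 \left(- \frac{1}{827369}\right) = - \frac{141752}{827369}$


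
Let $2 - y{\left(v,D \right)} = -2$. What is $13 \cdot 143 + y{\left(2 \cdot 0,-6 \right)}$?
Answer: $1863$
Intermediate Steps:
$y{\left(v,D \right)} = 4$ ($y{\left(v,D \right)} = 2 - -2 = 2 + 2 = 4$)
$13 \cdot 143 + y{\left(2 \cdot 0,-6 \right)} = 13 \cdot 143 + 4 = 1859 + 4 = 1863$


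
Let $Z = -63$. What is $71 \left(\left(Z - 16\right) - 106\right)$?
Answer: $-13135$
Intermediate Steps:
$71 \left(\left(Z - 16\right) - 106\right) = 71 \left(\left(-63 - 16\right) - 106\right) = 71 \left(-79 - 106\right) = 71 \left(-185\right) = -13135$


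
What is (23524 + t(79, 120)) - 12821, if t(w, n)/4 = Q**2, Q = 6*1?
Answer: 10847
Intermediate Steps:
Q = 6
t(w, n) = 144 (t(w, n) = 4*6**2 = 4*36 = 144)
(23524 + t(79, 120)) - 12821 = (23524 + 144) - 12821 = 23668 - 12821 = 10847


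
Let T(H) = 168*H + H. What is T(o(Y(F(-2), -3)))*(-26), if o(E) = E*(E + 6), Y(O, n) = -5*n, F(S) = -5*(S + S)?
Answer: -1384110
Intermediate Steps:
F(S) = -10*S
o(E) = E*(6 + E)
T(H) = 169*H
T(o(Y(F(-2), -3)))*(-26) = (169*((-5*(-3))*(6 - 5*(-3))))*(-26) = (169*(15*(6 + 15)))*(-26) = (169*(15*21))*(-26) = (169*315)*(-26) = 53235*(-26) = -1384110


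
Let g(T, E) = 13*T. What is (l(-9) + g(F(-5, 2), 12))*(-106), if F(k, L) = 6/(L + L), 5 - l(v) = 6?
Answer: -1961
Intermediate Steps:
l(v) = -1 (l(v) = 5 - 1*6 = 5 - 6 = -1)
F(k, L) = 3/L (F(k, L) = 6/((2*L)) = 6*(1/(2*L)) = 3/L)
(l(-9) + g(F(-5, 2), 12))*(-106) = (-1 + 13*(3/2))*(-106) = (-1 + 39/2)*(-106) = (37/2)*(-106) = -1961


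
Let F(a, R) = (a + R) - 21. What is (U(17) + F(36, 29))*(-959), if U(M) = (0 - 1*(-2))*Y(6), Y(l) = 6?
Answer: -53704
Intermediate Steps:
F(a, R) = -21 + R + a (F(a, R) = (R + a) - 21 = -21 + R + a)
U(M) = 12 (U(M) = (0 - 1*(-2))*6 = (0 + 2)*6 = 2*6 = 12)
(U(17) + F(36, 29))*(-959) = (12 + (-21 + 29 + 36))*(-959) = (12 + 44)*(-959) = 56*(-959) = -53704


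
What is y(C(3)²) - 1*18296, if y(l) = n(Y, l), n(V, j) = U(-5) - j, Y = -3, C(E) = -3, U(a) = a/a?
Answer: -18304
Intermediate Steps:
U(a) = 1
n(V, j) = 1 - j
y(l) = 1 - l
y(C(3)²) - 1*18296 = (1 - 1*(-3)²) - 1*18296 = (1 - 1*9) - 18296 = (1 - 9) - 18296 = -8 - 18296 = -18304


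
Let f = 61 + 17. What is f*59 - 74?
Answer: 4528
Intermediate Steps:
f = 78
f*59 - 74 = 78*59 - 74 = 4602 - 74 = 4528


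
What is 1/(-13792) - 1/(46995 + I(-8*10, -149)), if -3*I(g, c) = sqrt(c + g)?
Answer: -12855082907/137070209050784 - 3*I*sqrt(229)/19876770454 ≈ -9.3785e-5 - 2.284e-9*I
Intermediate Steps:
I(g, c) = -sqrt(c + g)/3
1/(-13792) - 1/(46995 + I(-8*10, -149)) = 1/(-13792) - 1/(46995 - sqrt(-149 - 8*10)/3) = -1/13792 - 1/(46995 - sqrt(-149 - 80)/3) = -1/13792 - 1/(46995 - I*sqrt(229)/3)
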